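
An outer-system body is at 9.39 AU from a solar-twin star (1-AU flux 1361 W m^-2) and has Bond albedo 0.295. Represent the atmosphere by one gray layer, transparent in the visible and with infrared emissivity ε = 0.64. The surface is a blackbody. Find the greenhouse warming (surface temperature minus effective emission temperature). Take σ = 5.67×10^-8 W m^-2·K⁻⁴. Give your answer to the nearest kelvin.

8 K

By the inverse-square law, S = 1361/9.39² = 15.44 W m^-2.
Effective emission temperature (TOA balance): σT_e⁴ = S(1−α)/4 = 2.721 W m^-2 → T_e = 83.23 K.
Surface balance with a leaky layer gives σT_s⁴ = σT_e⁴·2/(2−ε), so T_s = T_e·[2/(2−0.64)]^(1/4) = 91.65 K.
Greenhouse warming: T_s − T_e = 8.424 K.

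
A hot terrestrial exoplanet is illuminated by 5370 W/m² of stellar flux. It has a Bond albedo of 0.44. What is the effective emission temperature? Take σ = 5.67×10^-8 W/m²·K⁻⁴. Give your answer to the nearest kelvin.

Averaging over the sphere, the absorbed flux is S(1−α)/4 = 751.8 W/m².
Set σT⁴ = 751.8 → T = (751.8/σ)^(1/4) = 339.3 K.

339 K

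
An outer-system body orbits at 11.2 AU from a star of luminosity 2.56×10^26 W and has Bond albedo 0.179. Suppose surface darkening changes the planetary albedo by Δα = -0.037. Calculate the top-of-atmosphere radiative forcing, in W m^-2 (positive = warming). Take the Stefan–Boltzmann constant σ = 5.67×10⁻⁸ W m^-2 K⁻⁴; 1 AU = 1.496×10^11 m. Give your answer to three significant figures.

0.0671 W m^-2

Orbital distance: d = 11.2 AU = 1.676×10^12 m.
S = L/(4πd²) = 7.257 W m^-2.
The change in absorbed flux is Δ[S(1−α)/4] = −SΔα/4 = 0.06712 W m^-2.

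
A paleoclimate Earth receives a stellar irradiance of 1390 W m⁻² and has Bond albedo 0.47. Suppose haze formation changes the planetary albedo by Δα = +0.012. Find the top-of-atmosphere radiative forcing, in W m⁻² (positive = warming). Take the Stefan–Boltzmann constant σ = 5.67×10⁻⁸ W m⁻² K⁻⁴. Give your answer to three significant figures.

The change in absorbed flux is Δ[S(1−α)/4] = −SΔα/4 = -4.170 W m⁻².

-4.17 W m⁻²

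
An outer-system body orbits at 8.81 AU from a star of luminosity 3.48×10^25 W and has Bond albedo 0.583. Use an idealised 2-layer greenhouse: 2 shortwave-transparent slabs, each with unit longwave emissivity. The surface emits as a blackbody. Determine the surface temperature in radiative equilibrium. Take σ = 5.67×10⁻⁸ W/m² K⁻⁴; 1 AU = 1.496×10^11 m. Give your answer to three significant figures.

54.5 K

d = 8.81 × 1.496×10^11 m = 1.318×10^12 m.
Flux at the orbit: S = L/(4πd²) = 3.48×10^25/(4π·(1.32×10^12)²) = 1.594 W/m².
The effective emission temperature is T_e = [S(1−α)/(4σ)]^¼ = 41.38 K.
For an N-layer opaque stack, T_s⁴ = (N+1)T_e⁴, hence T_s = (3)^(1/4)×41.38 K = 54.46 K.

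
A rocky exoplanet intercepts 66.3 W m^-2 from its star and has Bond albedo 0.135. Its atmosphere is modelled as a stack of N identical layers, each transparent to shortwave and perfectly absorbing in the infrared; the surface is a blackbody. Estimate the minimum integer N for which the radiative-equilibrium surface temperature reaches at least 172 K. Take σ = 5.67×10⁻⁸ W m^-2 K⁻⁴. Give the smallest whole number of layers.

3

Top-of-atmosphere balance: σT_e⁴ = S(1−α)/4 = 14.34 W m^-2 → T_e = 126.1 K.
T_s = (N+1)^(1/4)·T_e ≥ 172 K requires N+1 ≥ (T_s/T_e)⁴ = (172/126.1)⁴ = 3.461.
So N ≥ 2.461; the smallest integer is N = 3.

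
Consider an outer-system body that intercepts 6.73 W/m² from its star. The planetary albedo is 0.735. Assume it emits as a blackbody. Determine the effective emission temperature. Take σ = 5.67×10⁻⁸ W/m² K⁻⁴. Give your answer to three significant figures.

53.0 K

Averaging over the sphere, the absorbed flux is S(1−α)/4 = 0.4459 W/m².
In equilibrium σT⁴ equals this, so T = 52.95 K.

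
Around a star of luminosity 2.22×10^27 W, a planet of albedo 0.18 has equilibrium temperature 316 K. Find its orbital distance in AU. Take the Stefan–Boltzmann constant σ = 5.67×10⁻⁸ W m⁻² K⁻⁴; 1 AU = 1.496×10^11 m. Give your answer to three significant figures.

1.69 AU

Energy balance gives S = 4σT⁴/(1−α) = 2758 W m⁻².
S = L/(4πd²) → d = √(L/4πS) = √(2.22×10^27/(4π·2758)) = 2.531×10^11 m = 1.692 AU.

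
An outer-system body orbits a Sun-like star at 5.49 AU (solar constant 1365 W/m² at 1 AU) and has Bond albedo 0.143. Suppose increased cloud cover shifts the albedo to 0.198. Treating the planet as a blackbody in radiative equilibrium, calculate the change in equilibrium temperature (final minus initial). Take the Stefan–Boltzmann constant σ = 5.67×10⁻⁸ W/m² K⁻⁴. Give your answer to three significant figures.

-1.88 K

Flux at the orbit: S = 1365/(5.49)² = 45.29 W/m².
With α = 0.143, T₁ = 114.4 K.
With α = 0.198, T₂ = 112.5 K.
Change: 112.5 − 114.4 = -1.881 K.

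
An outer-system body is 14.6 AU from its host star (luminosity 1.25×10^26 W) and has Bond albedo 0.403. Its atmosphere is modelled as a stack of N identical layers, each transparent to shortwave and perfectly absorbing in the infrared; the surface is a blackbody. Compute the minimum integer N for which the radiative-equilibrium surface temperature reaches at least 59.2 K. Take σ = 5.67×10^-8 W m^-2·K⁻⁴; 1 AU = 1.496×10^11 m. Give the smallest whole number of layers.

2

d = 14.6 × 1.496×10^11 m = 2.184×10^12 m.
S = L/(4πd²) = 2.085 W m^-2.
Top-of-atmosphere balance: σT_e⁴ = S(1−α)/4 = 0.3112 W m^-2 → T_e = 48.40 K.
T_s = (N+1)^(1/4)·T_e ≥ 59.2 K requires N+1 ≥ (T_s/T_e)⁴ = (59.2/48.40)⁴ = 2.238.
So N ≥ 1.238; the smallest integer is N = 2.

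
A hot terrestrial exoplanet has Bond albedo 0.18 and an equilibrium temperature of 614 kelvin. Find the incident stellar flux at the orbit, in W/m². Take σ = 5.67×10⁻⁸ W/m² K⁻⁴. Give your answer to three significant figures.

39300 W/m²

Invert the energy balance for S: S = 4σT⁴/(1−α).
σT⁴ = 5.67×10⁻⁸·(614)⁴ = 8059 W/m².
S = 4·8059/0.82 = 39310 W/m².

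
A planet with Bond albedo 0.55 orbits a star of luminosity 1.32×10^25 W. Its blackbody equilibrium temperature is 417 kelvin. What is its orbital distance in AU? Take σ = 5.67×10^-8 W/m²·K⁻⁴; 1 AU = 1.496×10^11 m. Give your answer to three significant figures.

0.0555 AU

Required flux: S = 4σT⁴/(1−α) = 15240 W/m².
From L = 4πd²S, d = √(1.32×10^25/(4π·15240)) = 8.302×10^9 m = 0.05550 AU.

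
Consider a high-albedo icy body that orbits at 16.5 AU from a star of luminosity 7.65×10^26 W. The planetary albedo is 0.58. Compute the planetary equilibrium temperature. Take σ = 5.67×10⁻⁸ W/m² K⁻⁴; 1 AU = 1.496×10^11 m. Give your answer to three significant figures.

Orbital distance: d = 16.5 AU = 2.468×10^12 m.
S = L/(4πd²) = 9.991 W/m².
Averaging over the sphere, the absorbed flux is S(1−α)/4 = 1.049 W/m².
Balancing against σT⁴: T = (1.049/5.67×10⁻⁸)^(1/4) = 65.59 K.

65.6 K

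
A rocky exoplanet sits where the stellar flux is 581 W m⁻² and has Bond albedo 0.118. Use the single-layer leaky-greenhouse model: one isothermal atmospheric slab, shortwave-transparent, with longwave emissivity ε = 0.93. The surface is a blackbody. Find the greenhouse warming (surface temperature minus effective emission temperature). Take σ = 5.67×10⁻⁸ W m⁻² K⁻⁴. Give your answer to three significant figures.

36.9 K

At the top of the atmosphere, σT_e⁴ = S(1−α)/4 = 128.1 W m⁻², giving T_e = 218.0 K.
For a single slab of emissivity ε, T_s⁴ = 2T_e⁴/(2−ε); thus T_s = 218.0·(1.869)^(1/4) = 254.9 K.
The atmosphere warms the surface by 36.90 K.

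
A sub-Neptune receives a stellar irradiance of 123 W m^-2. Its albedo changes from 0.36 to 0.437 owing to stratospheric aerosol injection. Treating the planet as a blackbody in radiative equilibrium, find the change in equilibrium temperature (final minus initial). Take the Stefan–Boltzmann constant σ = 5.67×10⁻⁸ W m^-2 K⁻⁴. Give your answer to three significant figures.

Initial: T₁ = [S(1−0.36)/(4σ)]^(1/4) = 136.5 K.
With α = 0.437, T₂ = 132.2 K.
ΔT = T₂ − T₁ = -4.305 K.

-4.30 K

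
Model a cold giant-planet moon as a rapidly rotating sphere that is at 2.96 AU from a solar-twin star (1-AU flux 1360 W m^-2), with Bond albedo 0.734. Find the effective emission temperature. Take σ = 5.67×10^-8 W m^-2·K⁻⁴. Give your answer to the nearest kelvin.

By the inverse-square law, S = 1360/2.96² = 155.2 W m^-2.
Absorbed flux (global mean): S(1−α)/4 = 155.2·0.266/4 = 10.32 W m^-2.
Balancing against σT⁴: T = (10.32/5.67×10⁻⁸)^(1/4) = 116.2 K.

116 kelvin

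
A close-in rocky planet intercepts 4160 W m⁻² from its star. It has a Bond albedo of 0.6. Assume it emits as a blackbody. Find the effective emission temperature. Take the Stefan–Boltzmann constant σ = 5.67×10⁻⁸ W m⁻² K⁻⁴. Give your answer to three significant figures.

293 kelvin

Absorbed flux (global mean): S(1−α)/4 = 4160·0.4/4 = 416.0 W m⁻².
In equilibrium σT⁴ equals this, so T = 292.7 K.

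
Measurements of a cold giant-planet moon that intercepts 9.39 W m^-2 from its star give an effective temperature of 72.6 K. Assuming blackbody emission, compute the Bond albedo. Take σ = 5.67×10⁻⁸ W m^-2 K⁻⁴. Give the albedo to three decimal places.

0.329

From σT⁴ = S(1−α)/4 we invert for α: 1−α = 4σT⁴/S.
4σT⁴ = 4·5.67×10⁻⁸·(72.6)⁴ = 6.301 W m^-2.
1−α = 6.301/9.390 = 0.6710, so α = 0.3290.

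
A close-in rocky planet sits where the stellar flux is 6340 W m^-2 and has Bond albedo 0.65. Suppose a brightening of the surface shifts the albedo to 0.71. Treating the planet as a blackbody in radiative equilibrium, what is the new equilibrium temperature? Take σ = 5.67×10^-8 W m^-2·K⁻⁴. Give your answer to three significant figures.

300 kelvin

With the new albedo, S(1−α₂)/4 = 459.7 W m^-2, so T₂ = 300.1 K.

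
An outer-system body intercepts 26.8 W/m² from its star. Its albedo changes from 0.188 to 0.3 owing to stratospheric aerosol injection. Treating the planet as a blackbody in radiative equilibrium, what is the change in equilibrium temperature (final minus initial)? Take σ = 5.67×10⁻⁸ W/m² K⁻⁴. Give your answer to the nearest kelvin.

-4 K

With α = 0.188, T₁ = 98.97 K.
With α = 0.3, T₂ = 95.37 K.
Change: 95.37 − 98.97 = -3.605 K.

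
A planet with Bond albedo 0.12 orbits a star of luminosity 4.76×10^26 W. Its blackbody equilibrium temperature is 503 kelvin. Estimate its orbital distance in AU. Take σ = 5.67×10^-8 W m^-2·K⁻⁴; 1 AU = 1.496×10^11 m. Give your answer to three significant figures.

0.320 AU

Energy balance gives S = 4σT⁴/(1−α) = 16500 W m^-2.
S = L/(4πd²) → d = √(L/4πS) = √(4.76×10^26/(4π·16500)) = 4.792×10^10 m = 0.3203 AU.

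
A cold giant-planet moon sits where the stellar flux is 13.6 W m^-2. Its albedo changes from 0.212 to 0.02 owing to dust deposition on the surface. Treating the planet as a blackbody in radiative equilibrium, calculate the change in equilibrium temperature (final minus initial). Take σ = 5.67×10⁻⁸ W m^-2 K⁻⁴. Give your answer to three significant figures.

4.65 K

Initial: T₁ = [S(1−0.212)/(4σ)]^(1/4) = 82.91 K.
After:  T₂ = [13.60·0.98/(4σ)]^(1/4) = 87.55 K.
Change: 87.55 − 82.91 = 4.645 K.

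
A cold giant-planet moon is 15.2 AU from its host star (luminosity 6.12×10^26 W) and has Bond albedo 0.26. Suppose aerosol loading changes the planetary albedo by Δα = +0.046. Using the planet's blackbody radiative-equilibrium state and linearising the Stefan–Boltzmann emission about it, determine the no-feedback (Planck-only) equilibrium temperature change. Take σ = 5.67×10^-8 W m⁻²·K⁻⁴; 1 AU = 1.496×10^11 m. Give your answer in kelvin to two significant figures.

-1.2 kelvin

Orbital distance: d = 15.2 AU = 2.274×10^12 m.
Spreading L over a sphere of radius d: S = 6.12×10^26/(4π·2.27×10^12²) = 9.419 W m⁻².
The baseline emission temperature is T_e = 74.46 K.
TOA radiative forcing: ΔF = −S·Δα/4 = −9.419·(+0.046)/4 = -0.1083 W m⁻².
Linearising σT⁴ gives d(σT⁴)/dT = 4σT_e³ = 0.09361 W m⁻² per K.
Hence the no-feedback warming is ΔF/(4σT_e³) = -1.16 K.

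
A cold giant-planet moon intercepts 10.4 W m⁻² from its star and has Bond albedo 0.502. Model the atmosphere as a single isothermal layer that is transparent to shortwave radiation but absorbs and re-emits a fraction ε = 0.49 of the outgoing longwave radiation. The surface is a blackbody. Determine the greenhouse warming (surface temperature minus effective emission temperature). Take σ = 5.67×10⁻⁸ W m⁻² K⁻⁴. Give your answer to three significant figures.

Effective emission temperature (TOA balance): σT_e⁴ = S(1−α)/4 = 1.295 W m⁻² → T_e = 69.13 K.
Surface balance with a leaky layer gives σT_s⁴ = σT_e⁴·2/(2−ε), so T_s = T_e·[2/(2−0.49)]^(1/4) = 74.16 K.
T_s − T_e = 74.16 − 69.13 = 5.032 K.

5.03 K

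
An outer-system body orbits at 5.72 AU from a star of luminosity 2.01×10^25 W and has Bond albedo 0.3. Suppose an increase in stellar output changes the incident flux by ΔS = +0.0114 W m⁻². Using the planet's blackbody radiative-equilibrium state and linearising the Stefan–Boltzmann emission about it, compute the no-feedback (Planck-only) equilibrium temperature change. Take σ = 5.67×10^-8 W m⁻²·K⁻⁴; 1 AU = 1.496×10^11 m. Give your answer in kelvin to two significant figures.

d = 5.72 × 1.496×10^11 m = 8.557×10^11 m.
Spreading L over a sphere of radius d: S = 2.01×10^25/(4π·8.56×10^11²) = 2.184 W m⁻².
Unperturbed T_e = [2.184·(1−0.3)/(4σ)]^¼ = 50.96 K.
ΔF = Δ[S(1−α)]/4 = (1−0.3)·+0.0114/4 = 0.001995 W m⁻².
Planck response: λ_P = 4σT_e³ = 4·5.67×10⁻⁸·(50.96)³ = 0.03001 W m⁻²/K.
So ΔT₀ = 0.001995/0.03001 = 0.0665 K.

0.066 K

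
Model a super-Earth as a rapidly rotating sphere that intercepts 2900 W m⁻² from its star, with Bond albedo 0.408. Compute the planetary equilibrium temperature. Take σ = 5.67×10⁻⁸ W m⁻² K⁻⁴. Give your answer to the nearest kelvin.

295 kelvin

Averaging over the sphere, the absorbed flux is S(1−α)/4 = 429.2 W m⁻².
Balancing against σT⁴: T = (429.2/5.67×10⁻⁸)^(1/4) = 295.0 K.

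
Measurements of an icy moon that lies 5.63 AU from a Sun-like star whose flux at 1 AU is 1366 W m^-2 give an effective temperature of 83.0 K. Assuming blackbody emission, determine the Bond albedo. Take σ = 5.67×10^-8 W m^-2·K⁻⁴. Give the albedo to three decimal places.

By the inverse-square law, S = 1366/5.63² = 43.10 W m^-2.
Energy balance: S(1−α)/4 = σT⁴, so 1−α = 4σT⁴/S.
4σT⁴ = 4·5.67×10⁻⁸·(83.0)⁴ = 10.76 W m^-2.
1−α = 10.76/43.10 = 0.2498, so α = 0.7502.

0.750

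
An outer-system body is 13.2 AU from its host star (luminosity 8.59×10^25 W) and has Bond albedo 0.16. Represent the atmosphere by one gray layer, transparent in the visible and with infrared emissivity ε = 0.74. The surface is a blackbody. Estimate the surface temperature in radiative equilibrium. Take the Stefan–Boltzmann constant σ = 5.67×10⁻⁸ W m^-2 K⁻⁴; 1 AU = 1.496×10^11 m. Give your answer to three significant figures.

56.7 K

Orbital distance: d = 13.2 AU = 1.975×10^12 m.
S = L/(4πd²) = 1.753 W m^-2.
The planet radiates to space at T_e = [S(1−α)/(4σ)]^(1/4) = 50.48 K.
The surface balance (absorbed SW + ε·downward IR = σT_s⁴) with T_a⁴ = T_s⁴/2 reduces to T_s = T_e·[2/(2−ε)]^¼ = 56.66 K.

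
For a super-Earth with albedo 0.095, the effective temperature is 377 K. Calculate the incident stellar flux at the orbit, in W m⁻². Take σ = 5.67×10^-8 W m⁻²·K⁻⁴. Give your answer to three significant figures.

From S(1−α)/4 = σT⁴: S = 4σT⁴/(1−α).
σT⁴ = 5.67×10⁻⁸·(377)⁴ = 1145 W m⁻².
S = 4·1145/0.905 = 5062 W m⁻².

5060 W m⁻²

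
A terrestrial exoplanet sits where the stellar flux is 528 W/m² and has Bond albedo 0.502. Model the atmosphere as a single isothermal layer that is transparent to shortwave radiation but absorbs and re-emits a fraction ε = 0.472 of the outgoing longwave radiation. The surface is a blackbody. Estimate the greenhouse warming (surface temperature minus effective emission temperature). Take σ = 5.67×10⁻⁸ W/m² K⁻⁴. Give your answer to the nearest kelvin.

13 K

At the top of the atmosphere, σT_e⁴ = S(1−α)/4 = 65.74 W/m², giving T_e = 184.5 K.
The surface balance (absorbed SW + ε·downward IR = σT_s⁴) with T_a⁴ = T_s⁴/2 reduces to T_s = T_e·[2/(2−ε)]^¼ = 197.4 K.
The atmosphere warms the surface by 12.85 K.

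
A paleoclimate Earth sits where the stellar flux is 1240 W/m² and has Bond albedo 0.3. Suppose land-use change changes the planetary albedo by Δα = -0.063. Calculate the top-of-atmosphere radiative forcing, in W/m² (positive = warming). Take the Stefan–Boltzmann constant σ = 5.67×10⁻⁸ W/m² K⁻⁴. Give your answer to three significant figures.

The change in absorbed flux is Δ[S(1−α)/4] = −SΔα/4 = 19.53 W/m².

19.5 W/m²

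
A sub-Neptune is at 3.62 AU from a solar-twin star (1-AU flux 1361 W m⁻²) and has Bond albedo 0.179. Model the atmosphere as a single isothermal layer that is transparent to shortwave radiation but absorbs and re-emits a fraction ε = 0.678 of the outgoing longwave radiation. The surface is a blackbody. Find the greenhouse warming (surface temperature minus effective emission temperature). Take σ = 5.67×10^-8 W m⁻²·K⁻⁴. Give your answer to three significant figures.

Flux at the orbit: S = 1361/(3.62)² = 103.9 W m⁻².
The planet radiates to space at T_e = [S(1−α)/(4σ)]^(1/4) = 139.2 K.
The surface balance (absorbed SW + ε·downward IR = σT_s⁴) with T_a⁴ = T_s⁴/2 reduces to T_s = T_e·[2/(2−ε)]^¼ = 154.4 K.
T_s − T_e = 154.4 − 139.2 = 15.18 K.

15.2 kelvin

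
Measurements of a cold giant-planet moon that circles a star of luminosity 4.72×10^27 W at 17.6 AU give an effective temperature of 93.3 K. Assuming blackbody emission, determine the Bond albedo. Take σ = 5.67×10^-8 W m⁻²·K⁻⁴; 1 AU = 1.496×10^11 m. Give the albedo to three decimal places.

d = 17.6 × 1.496×10^11 m = 2.633×10^12 m.
Spreading L over a sphere of radius d: S = 4.72×10^27/(4π·2.63×10^12²) = 54.18 W m⁻².
Rearranging the radiative balance, α = 1 − 4σT⁴/S.
4σT⁴ = 4·5.67×10⁻⁸·(93.3)⁴ = 17.19 W m⁻².
1−α = 17.19/54.18 = 0.3172, so α = 0.6828.

0.683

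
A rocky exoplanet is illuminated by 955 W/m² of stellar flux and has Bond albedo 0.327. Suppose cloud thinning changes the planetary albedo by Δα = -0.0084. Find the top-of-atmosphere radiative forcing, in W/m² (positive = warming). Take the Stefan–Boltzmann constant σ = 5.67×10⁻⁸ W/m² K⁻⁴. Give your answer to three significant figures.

The change in absorbed flux is Δ[S(1−α)/4] = −SΔα/4 = 2.006 W/m².

2.01 W/m²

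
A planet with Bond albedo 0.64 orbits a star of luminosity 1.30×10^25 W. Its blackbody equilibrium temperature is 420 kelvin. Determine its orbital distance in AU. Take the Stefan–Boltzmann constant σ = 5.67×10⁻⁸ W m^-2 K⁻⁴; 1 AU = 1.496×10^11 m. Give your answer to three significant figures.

Energy balance gives S = 4σT⁴/(1−α) = 19600 W m^-2.
From L = 4πd²S, d = √(1.30×10^25/(4π·19600)) = 7.264×10^9 m = 0.04856 AU.

0.0486 AU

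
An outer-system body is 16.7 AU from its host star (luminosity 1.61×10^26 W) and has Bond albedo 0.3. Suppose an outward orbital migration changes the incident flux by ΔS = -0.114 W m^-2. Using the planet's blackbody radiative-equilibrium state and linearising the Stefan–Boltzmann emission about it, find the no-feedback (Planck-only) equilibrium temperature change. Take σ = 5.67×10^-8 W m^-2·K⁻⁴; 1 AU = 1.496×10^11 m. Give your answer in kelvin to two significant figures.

d = 16.7 × 1.496×10^11 m = 2.498×10^12 m.
S = L/(4πd²) = 2.053 W m^-2.
Reference equilibrium: T_e = [S(1−α)/(4σ)]^(1/4) = 50.17 K.
TOA radiative forcing: ΔF = (1−α)ΔS/4 = 0.7·(-0.114)/4 = -0.01995 W m^-2.
Linearising σT⁴ gives d(σT⁴)/dT = 4σT_e³ = 0.02864 W m^-2 per K.
So ΔT₀ = -0.01995/0.02864 = -0.697 K.

-0.70 K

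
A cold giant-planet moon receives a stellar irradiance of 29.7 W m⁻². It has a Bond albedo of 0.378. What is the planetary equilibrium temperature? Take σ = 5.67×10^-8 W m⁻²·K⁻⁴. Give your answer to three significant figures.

The planet absorbs (1−α)S over its disc πR² and re-emits over 4πR², so the mean absorbed flux is (1−0.378)·29.70/4 = 4.618 W m⁻².
Balancing against σT⁴: T = (4.618/5.67×10⁻⁸)^(1/4) = 95.00 K.

95.0 K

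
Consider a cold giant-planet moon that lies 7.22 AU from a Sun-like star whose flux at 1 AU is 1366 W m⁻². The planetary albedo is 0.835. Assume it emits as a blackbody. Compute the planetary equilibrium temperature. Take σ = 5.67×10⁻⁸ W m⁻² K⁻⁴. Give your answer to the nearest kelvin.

66 K

By the inverse-square law, S = 1366/7.22² = 26.20 W m⁻².
Averaging over the sphere, the absorbed flux is S(1−α)/4 = 1.081 W m⁻².
Set σT⁴ = 1.081 → T = (1.081/σ)^(1/4) = 66.08 K.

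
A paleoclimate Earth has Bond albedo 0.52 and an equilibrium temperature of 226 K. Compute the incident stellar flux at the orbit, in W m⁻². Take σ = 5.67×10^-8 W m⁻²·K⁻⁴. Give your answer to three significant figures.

1230 W m⁻²

Invert the energy balance for S: S = 4σT⁴/(1−α).
σT⁴ = 5.67×10⁻⁸·(226)⁴ = 147.9 W m⁻².
So S = 4×147.9/(1−0.52) = 1233 W m⁻².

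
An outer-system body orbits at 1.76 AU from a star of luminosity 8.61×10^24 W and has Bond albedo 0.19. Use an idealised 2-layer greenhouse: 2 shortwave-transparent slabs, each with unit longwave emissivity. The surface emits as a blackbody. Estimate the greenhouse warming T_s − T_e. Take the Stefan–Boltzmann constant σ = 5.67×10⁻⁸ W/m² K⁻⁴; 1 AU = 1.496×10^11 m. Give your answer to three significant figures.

Orbital distance: d = 1.76 AU = 2.633×10^11 m.
Flux at the orbit: S = L/(4πd²) = 8.61×10^24/(4π·(2.63×10^11)²) = 9.883 W/m².
The effective emission temperature is T_e = [S(1−α)/(4σ)]^¼ = 77.08 K.
T_s = (N+1)^(1/4)·T_e = 101.4 K.
So the greenhouse effect raises the surface by 101.4 − 77.08 = 24.36 K.

24.4 K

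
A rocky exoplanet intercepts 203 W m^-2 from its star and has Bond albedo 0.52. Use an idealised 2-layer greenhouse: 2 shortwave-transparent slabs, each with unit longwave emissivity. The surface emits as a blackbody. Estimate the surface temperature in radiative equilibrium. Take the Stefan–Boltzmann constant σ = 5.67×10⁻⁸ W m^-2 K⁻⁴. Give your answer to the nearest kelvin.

189 K

The effective emission temperature is T_e = [S(1−α)/(4σ)]^¼ = 144.0 K.
Layer-by-layer balance gives σT_s⁴ = (N+1)σT_e⁴, so T_s = 3^¼·144.0 = 189.5 K.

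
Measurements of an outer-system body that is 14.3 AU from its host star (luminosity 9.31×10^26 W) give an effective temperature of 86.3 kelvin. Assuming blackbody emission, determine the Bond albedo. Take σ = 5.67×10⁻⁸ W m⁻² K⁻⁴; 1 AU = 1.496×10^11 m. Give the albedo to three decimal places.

0.223

d = 14.3 × 1.496×10^11 m = 2.139×10^12 m.
Spreading L over a sphere of radius d: S = 9.31×10^26/(4π·2.14×10^12²) = 16.19 W m⁻².
From σT⁴ = S(1−α)/4 we invert for α: 1−α = 4σT⁴/S.
σT⁴ = 3.145 W m⁻², so 4σT⁴ = 12.58 W m⁻².
Hence α = 1 − 12.58/16.19 = 0.2229.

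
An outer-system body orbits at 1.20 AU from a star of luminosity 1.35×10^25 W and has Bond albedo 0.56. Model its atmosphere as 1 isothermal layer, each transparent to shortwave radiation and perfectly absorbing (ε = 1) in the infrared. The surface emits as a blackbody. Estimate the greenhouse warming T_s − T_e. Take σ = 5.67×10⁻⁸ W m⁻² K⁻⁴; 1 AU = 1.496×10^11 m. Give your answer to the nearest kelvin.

Orbital distance: d = 1.20 AU = 1.795×10^11 m.
Spreading L over a sphere of radius d: S = 1.35×10^25/(4π·1.80×10^11²) = 33.33 W m⁻².
OLR = S(1−α)/4 = 3.667 W m⁻²; the top layer radiates at T_e = 89.68 K.
Surface: T_s = (2)^¼·T_e = 106.6 K.
So the greenhouse effect raises the surface by 106.6 − 89.68 = 16.97 K.

17 K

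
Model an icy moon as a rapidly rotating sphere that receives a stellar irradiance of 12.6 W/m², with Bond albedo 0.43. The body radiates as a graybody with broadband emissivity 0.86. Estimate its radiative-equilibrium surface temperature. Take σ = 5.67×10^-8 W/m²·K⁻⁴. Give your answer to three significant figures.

77.9 kelvin

Averaging over the sphere, the absorbed flux is S(1−α)/4 = 1.796 W/m².
Equating to εσT⁴ with ε = 0.86: T = (1.796/0.86σ)^(1/4) = 77.90 K.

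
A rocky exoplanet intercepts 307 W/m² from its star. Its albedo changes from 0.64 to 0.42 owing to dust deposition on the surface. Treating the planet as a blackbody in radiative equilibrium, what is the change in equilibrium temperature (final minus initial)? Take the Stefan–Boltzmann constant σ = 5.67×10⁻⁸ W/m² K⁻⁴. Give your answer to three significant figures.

Before: T₁ = [307.0·0.36/(4σ)]^(1/4) = 148.6 K.
Final:   T₂ = [S(1−0.42)/(4σ)]^(1/4) = 167.4 K.
ΔT = T₂ − T₁ = 18.81 K.

18.8 K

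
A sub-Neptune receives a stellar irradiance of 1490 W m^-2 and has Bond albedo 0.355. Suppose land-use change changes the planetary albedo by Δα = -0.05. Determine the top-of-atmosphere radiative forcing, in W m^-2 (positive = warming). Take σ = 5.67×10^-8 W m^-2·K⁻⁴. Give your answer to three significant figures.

TOA radiative forcing: ΔF = −S·Δα/4 = −1490·(-0.05)/4 = 18.62 W m^-2.

18.6 W m^-2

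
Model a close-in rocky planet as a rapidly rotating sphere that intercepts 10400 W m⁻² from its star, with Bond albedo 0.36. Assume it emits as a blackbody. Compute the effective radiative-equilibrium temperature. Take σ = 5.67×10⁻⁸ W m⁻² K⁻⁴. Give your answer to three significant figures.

Absorbed flux (global mean): S(1−α)/4 = 10400·0.64/4 = 1664 W m⁻².
In equilibrium σT⁴ equals this, so T = 413.9 K.

414 K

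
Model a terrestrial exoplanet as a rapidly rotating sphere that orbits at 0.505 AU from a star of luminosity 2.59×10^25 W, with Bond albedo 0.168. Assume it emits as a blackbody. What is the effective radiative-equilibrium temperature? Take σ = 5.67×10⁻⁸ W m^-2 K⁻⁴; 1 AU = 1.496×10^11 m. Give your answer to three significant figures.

d = 0.505 × 1.496×10^11 m = 7.555×10^10 m.
S = L/(4πd²) = 361.1 W m^-2.
Absorbed flux (global mean): S(1−α)/4 = 361.1·0.832/4 = 75.11 W m^-2.
Set σT⁴ = 75.11 → T = (75.11/σ)^(1/4) = 190.8 K.

191 K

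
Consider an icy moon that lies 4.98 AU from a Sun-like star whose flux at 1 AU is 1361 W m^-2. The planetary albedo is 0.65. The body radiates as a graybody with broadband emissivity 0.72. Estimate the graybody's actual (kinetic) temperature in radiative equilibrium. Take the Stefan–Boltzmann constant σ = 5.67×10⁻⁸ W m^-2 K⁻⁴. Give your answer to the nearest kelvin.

Flux at the orbit: S = 1361/(4.98)² = 54.88 W m^-2.
Averaging over the sphere, the absorbed flux is S(1−α)/4 = 4.802 W m^-2.
Equating to εσT⁴ with ε = 0.72: T = (4.802/0.72σ)^(1/4) = 104.1 K.

104 K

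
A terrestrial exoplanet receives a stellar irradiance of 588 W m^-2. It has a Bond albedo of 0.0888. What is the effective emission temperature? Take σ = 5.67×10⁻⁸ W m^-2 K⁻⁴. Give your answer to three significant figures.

220 K

Absorbed flux (global mean): S(1−α)/4 = 588.0·0.911/4 = 133.9 W m^-2.
Set σT⁴ = 133.9 → T = (133.9/σ)^(1/4) = 220.5 K.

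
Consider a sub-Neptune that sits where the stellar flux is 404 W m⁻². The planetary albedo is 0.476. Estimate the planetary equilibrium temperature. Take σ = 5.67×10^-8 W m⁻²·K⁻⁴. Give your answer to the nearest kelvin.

The planet absorbs (1−α)S over its disc πR² and re-emits over 4πR², so the mean absorbed flux is (1−0.476)·404.0/4 = 52.92 W m⁻².
In equilibrium σT⁴ equals this, so T = 174.8 K.

175 kelvin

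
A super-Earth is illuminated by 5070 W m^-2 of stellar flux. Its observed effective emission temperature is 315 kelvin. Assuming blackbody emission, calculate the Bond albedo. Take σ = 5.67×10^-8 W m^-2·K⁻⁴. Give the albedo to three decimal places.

Energy balance: S(1−α)/4 = σT⁴, so 1−α = 4σT⁴/S.
σT⁴ = 558.2 W m^-2, so 4σT⁴ = 2233 W m^-2.
Hence α = 1 − 2233/5070 = 0.5596.

0.560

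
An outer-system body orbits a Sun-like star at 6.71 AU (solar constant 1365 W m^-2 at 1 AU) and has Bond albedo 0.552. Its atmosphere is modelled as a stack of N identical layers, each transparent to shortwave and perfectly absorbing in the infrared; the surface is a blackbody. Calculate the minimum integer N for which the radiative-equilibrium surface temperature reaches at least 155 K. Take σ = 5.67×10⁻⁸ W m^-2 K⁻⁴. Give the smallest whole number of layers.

Flux at the orbit: S = 1365/(6.71)² = 30.32 W m^-2.
OLR = S(1−α)/4 = 3.396 W m^-2; the top layer radiates at T_e = 87.97 K.
T_s = (N+1)^(1/4)·T_e ≥ 155 K requires N+1 ≥ (T_s/T_e)⁴ = (155/87.97)⁴ = 9.638.
Rounding up, N = 9.

9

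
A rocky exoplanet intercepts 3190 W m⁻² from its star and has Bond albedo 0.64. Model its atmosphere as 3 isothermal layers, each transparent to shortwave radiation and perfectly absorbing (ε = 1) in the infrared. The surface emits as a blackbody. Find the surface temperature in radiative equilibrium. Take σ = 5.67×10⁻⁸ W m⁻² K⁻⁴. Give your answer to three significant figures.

The effective emission temperature is T_e = [S(1−α)/(4σ)]^¼ = 266.8 K.
With N = 3 opaque layers, T_s = (N+1)^(1/4)·T_e = 4^(1/4)·266.8 = 377.2 K.

377 K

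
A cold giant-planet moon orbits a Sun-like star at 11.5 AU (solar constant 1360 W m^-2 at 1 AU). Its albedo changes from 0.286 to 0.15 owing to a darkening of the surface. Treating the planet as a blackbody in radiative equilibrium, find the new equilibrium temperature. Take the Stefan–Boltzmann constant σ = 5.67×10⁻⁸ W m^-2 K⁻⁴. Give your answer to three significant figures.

Flux at the orbit: S = 1360/(11.5)² = 10.28 W m^-2.
New equilibrium: T₂ = [(1−0.15)·10.28/(4σ)]^(1/4) = 78.79 K.

78.8 K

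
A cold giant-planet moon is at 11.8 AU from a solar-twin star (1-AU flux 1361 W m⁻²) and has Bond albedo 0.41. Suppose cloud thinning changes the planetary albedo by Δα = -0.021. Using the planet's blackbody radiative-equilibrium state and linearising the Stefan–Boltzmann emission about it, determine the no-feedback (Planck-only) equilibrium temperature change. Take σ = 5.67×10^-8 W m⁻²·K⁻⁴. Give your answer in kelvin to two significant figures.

0.63 K

Flux at the orbit: S = 1361/(11.8)² = 9.774 W m⁻².
Reference equilibrium: T_e = [S(1−α)/(4σ)]^(1/4) = 71.01 K.
TOA radiative forcing: ΔF = −S·Δα/4 = −9.774·(-0.021)/4 = 0.05132 W m⁻².
The Planck feedback parameter is 4σT_e³ = 0.08121 W m⁻²/K.
So ΔT₀ = 0.05132/0.08121 = 0.632 K.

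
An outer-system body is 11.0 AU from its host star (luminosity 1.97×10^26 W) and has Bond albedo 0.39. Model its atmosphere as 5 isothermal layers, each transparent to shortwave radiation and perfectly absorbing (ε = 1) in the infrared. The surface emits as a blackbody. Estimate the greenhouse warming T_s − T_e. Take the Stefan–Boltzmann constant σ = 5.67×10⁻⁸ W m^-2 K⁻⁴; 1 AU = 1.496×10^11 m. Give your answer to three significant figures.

Orbital distance: d = 11.0 AU = 1.646×10^12 m.
S = L/(4πd²) = 5.789 W m^-2.
Top-of-atmosphere balance: σT_e⁴ = S(1−α)/4 = 0.8828 W m^-2 → T_e = 62.82 K.
Surface: T_s = (6)^¼·T_e = 98.31 K.
So the greenhouse effect raises the surface by 98.31 − 62.82 = 35.50 K.

35.5 K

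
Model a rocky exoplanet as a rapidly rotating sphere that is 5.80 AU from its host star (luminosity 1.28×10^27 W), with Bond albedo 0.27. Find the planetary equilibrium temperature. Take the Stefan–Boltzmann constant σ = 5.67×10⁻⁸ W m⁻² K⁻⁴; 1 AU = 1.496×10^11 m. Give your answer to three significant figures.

144 K

d = 5.80 × 1.496×10^11 m = 8.677×10^11 m.
S = L/(4πd²) = 135.3 W m⁻².
Absorbed flux (global mean): S(1−α)/4 = 135.3·0.73/4 = 24.69 W m⁻².
In equilibrium σT⁴ equals this, so T = 144.5 K.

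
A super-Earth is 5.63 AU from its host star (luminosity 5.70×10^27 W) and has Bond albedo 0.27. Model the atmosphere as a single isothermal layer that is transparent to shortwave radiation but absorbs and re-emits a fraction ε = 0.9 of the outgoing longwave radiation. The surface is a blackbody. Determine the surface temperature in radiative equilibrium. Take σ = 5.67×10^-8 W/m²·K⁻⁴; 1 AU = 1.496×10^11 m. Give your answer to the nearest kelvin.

247 K

Orbital distance: d = 5.63 AU = 8.422×10^11 m.
Spreading L over a sphere of radius d: S = 5.70×10^27/(4π·8.42×10^11²) = 639.4 W/m².
Effective emission temperature (TOA balance): σT_e⁴ = S(1−α)/4 = 116.7 W/m² → T_e = 213.0 K.
The surface balance (absorbed SW + ε·downward IR = σT_s⁴) with T_a⁴ = T_s⁴/2 reduces to T_s = T_e·[2/(2−ε)]^¼ = 247.3 K.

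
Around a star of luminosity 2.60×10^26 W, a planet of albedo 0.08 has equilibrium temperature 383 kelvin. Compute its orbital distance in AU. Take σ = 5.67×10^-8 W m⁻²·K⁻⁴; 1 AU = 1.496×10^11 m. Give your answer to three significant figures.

0.417 AU

Energy balance gives S = 4σT⁴/(1−α) = 5305 W m⁻².
S = L/(4πd²) → d = √(L/4πS) = √(2.60×10^26/(4π·5305)) = 6.245×10^10 m = 0.4175 AU.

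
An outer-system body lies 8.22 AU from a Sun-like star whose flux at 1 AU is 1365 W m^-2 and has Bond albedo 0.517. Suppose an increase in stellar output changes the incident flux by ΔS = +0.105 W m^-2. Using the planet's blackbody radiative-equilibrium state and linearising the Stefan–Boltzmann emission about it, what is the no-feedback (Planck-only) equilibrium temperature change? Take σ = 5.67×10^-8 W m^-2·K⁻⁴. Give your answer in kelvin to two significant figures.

Irradiance scales as 1/d², so S = 1365 W m^-2 × (1/8.22)² = 20.20 W m^-2.
The baseline emission temperature is T_e = 80.99 K.
TOA radiative forcing: ΔF = (1−α)ΔS/4 = 0.483·(+0.105)/4 = 0.01268 W m^-2.
Linearising σT⁴ gives d(σT⁴)/dT = 4σT_e³ = 0.1205 W m^-2 per K.
So ΔT₀ = 0.01268/0.1205 = 0.105 K.

0.11 K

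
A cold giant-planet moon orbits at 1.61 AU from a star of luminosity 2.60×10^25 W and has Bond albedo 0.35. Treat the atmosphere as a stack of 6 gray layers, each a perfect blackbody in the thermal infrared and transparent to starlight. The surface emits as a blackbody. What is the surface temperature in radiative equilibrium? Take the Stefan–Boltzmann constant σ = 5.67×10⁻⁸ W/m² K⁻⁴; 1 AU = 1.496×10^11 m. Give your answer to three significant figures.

164 K

Orbital distance: d = 1.61 AU = 2.409×10^11 m.
S = L/(4πd²) = 35.67 W/m².
The effective emission temperature is T_e = [S(1−α)/(4σ)]^¼ = 100.5 K.
Layer-by-layer balance gives σT_s⁴ = (N+1)σT_e⁴, so T_s = 7^¼·100.5 = 163.6 K.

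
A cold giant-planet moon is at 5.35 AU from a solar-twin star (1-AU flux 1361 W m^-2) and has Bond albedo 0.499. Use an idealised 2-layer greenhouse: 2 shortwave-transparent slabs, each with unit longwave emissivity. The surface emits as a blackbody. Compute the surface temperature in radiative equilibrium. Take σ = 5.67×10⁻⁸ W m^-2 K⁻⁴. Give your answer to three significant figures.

By the inverse-square law, S = 1361/5.35² = 47.55 W m^-2.
The effective emission temperature is T_e = [S(1−α)/(4σ)]^¼ = 101.2 K.
With N = 2 opaque layers, T_s = (N+1)^(1/4)·T_e = 3^(1/4)·101.2 = 133.2 K.

133 K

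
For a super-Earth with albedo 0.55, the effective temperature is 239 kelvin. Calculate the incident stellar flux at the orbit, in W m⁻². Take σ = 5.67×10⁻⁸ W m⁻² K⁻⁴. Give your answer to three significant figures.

Invert the energy balance for S: S = 4σT⁴/(1−α).
The emitted flux is σT⁴ = 185.0 W m⁻².
So S = 4×185.0/(1−0.55) = 1644 W m⁻².

1640 W m⁻²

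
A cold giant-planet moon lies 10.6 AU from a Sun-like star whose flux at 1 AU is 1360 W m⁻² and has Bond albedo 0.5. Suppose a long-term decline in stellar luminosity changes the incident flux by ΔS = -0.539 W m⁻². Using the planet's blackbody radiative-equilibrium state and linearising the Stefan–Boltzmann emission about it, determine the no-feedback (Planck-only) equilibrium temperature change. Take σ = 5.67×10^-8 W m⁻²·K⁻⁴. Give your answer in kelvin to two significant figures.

Irradiance scales as 1/d², so S = 1360 W m⁻² × (1/10.6)² = 12.10 W m⁻².
Unperturbed T_e = [12.10·(1−0.5)/(4σ)]^¼ = 71.87 K.
TOA radiative forcing: ΔF = (1−α)ΔS/4 = 0.5·(-0.539)/4 = -0.06738 W m⁻².
The Planck feedback parameter is 4σT_e³ = 0.08420 W m⁻²/K.
So ΔT₀ = -0.06738/0.08420 = -0.800 K.

-0.80 K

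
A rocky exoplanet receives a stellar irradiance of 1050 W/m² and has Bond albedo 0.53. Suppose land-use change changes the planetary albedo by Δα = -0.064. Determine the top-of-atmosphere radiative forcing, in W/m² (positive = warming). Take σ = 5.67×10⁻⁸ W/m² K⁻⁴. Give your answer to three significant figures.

16.8 W/m²

ΔF = −(S/4)Δα = −(1050/4)×(-0.064) = 16.80 W/m².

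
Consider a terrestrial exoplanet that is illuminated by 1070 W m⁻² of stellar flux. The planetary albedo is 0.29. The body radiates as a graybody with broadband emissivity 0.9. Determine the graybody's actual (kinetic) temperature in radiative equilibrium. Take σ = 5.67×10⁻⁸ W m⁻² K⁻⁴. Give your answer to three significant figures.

247 K

Absorbed flux (global mean): S(1−α)/4 = 1070·0.71/4 = 189.9 W m⁻².
Equating to εσT⁴ with ε = 0.9: T = (189.9/0.9σ)^(1/4) = 247.0 K.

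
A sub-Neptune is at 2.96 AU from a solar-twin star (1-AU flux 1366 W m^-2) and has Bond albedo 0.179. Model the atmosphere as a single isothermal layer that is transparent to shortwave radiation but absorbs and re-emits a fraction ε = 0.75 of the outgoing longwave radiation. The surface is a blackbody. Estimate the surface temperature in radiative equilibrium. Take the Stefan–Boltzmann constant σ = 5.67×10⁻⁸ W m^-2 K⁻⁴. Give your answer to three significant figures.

By the inverse-square law, S = 1366/2.96² = 155.9 W m^-2.
The planet radiates to space at T_e = [S(1−α)/(4σ)]^(1/4) = 154.1 K.
Surface balance with a leaky layer gives σT_s⁴ = σT_e⁴·2/(2−ε), so T_s = T_e·[2/(2−0.75)]^(1/4) = 173.3 K.

173 kelvin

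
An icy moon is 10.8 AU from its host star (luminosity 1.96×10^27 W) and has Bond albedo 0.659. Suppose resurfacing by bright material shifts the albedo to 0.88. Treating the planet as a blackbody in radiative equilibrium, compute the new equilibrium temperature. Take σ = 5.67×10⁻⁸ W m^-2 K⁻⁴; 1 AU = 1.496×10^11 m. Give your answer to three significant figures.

Orbital distance: d = 10.8 AU = 1.616×10^12 m.
Spreading L over a sphere of radius d: S = 1.96×10^27/(4π·1.62×10^12²) = 59.75 W m^-2.
New equilibrium: T₂ = [(1−0.88)·59.75/(4σ)]^(1/4) = 74.98 K.

75.0 kelvin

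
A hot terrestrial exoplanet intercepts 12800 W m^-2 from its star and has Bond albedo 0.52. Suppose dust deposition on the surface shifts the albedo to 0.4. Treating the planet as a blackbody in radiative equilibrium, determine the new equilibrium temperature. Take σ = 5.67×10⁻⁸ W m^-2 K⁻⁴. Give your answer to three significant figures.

With the new albedo, S(1−α₂)/4 = 1920 W m^-2, so T₂ = 429.0 K.

429 kelvin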